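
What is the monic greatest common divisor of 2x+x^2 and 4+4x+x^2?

2+x

By polynomial division,
  x^2+2x = (x^2+4x+4) + (-2x-4)
  x^2+4x+4 = (-(1/2)x-1)(-2x-4) + (0)
Last nonzero remainder: -2x-4. Dividing through by -2 gives the monic gcd x+2.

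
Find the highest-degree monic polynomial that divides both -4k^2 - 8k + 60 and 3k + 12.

By polynomial division,
  -4k^2 - 8k + 60 = (-(4/3)k + 8/3)(3k + 12) + (28)
  3k + 12 = ((3/28)k + 3/7)(28) + (0)
The last nonzero remainder is the constant 28, so the polynomials are coprime and gcd = 1.

1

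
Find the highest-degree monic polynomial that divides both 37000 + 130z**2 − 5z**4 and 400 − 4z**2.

Repeated division with remainder:
  −5z**4 + 130z**2 + 37000 = ((5/4)z**2 + 185/2)(−4z**2 + 400) + (0)
Last nonzero remainder: −4z**2 + 400. Dividing through by −4 gives the monic gcd z**2 − 100.

−100 + z**2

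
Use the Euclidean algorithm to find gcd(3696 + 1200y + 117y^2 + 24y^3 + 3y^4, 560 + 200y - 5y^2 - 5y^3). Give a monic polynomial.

4 + y

Repeated division with remainder:
  3y^4 + 24y^3 + 117y^2 + 1200y + 3696 = (-(3/5)y - 21/5)(-5y^3 - 5y^2 + 200y + 560) + (216y^2 + 2376y + 6048)
  -5y^3 - 5y^2 + 200y + 560 = (-(5/216)y + 25/108)(216y^2 + 2376y + 6048) + (-210y - 840)
  216y^2 + 2376y + 6048 = (-(36/35)y - 36/5)(-210y - 840) + (0)
Last nonzero remainder: -210y - 840. Dividing through by -210 gives the monic gcd y + 4.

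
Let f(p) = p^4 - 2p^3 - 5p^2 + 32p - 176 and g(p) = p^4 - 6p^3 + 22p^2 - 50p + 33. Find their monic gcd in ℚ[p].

p^2 - 2p + 11

Repeated division with remainder:
  p^4 - 2p^3 - 5p^2 + 32p - 176 = (p^4 - 6p^3 + 22p^2 - 50p + 33) + (4p^3 - 27p^2 + 82p - 209)
  p^4 - 6p^3 + 22p^2 - 50p + 33 = ((1/4)p + 3/16)(4p^3 - 27p^2 + 82p - 209) + ((105/16)p^2 - (105/8)p + 1155/16)
  4p^3 - 27p^2 + 82p - 209 = ((64/105)p - 304/105)((105/16)p^2 - (105/8)p + 1155/16) + (0)
Last nonzero remainder: (105/16)p^2 - (105/8)p + 1155/16. Dividing through by 105/16 gives the monic gcd p^2 - 2p + 11.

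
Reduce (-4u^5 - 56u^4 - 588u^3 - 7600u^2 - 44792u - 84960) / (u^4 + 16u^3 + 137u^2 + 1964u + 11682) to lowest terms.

(-4u^2 - 36u - 80)/(u + 11)

By polynomial division,
  -4u^5 - 56u^4 - 588u^3 - 7600u^2 - 44792u - 84960 = (-4u + 8)(u^4 + 16u^3 + 137u^2 + 1964u + 11682) + (-168u^3 - 840u^2 - 13776u - 178416)
  u^4 + 16u^3 + 137u^2 + 1964u + 11682 = (-(1/168)u - 11/168)(-168u^3 - 840u^2 - 13776u - 178416) + (0)
Last nonzero remainder: -168u^3 - 840u^2 - 13776u - 178416. Dividing through by -168 gives the monic gcd u^3 + 5u^2 + 82u + 1062.
Cancel u^3 + 5u^2 + 82u + 1062 from numerator and denominator to get the reduced form.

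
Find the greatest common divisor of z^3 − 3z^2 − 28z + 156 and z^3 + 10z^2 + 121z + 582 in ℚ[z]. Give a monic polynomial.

z + 6

Euclidean algorithm in ℚ[z]:
  z^3 − 3z^2 − 28z + 156 = (z^3 + 10z^2 + 121z + 582) + (−13z^2 − 149z − 426)
  z^3 + 10z^2 + 121z + 582 = (−(1/13)z + 19/169)(−13z^2 − 149z − 426) + ((17742/169)z + 106452/169)
  −13z^2 − 149z − 426 = (−(2197/17742)z − 11999/17742)((17742/169)z + 106452/169) + (0)
Last nonzero remainder: (17742/169)z + 106452/169. Dividing through by 17742/169 gives the monic gcd z + 6.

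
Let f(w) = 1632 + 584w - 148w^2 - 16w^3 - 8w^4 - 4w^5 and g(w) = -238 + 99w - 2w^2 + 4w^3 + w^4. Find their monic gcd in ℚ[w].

By polynomial division,
  -4w^5 - 8w^4 - 16w^3 - 148w^2 + 584w + 1632 = (-4w + 8)(w^4 + 4w^3 - 2w^2 + 99w - 238) + (-56w^3 + 264w^2 - 1160w + 3536)
  w^4 + 4w^3 - 2w^2 + 99w - 238 = (-(1/56)w - 61/392)(-56w^3 + 264w^2 - 1160w + 3536) + ((900/49)w^2 - (900/49)w + 15300/49)
  -56w^3 + 264w^2 - 1160w + 3536 = (-(686/225)w + 2548/225)((900/49)w^2 - (900/49)w + 15300/49) + (0)
Last nonzero remainder: (900/49)w^2 - (900/49)w + 15300/49. Dividing through by 900/49 gives the monic gcd w^2 - w + 17.

17 - w + w^2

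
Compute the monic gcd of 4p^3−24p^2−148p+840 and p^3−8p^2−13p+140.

Apply the Euclidean algorithm:
  4p^3−24p^2−148p+840 = (4)(p^3−8p^2−13p+140) + (8p^2−96p+280)
  p^3−8p^2−13p+140 = ((1/8)p+1/2)(8p^2−96p+280) + (0)
Last nonzero remainder: 8p^2−96p+280. Dividing through by 8 gives the monic gcd p^2−12p+35.

p^2−12p+35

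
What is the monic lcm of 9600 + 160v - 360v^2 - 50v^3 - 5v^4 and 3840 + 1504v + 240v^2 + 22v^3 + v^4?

-15360 - 2176v + 544v^2 + 152v^3 + 18v^4 + v^5

By polynomial division,
  -5v^4 - 50v^3 - 360v^2 + 160v + 9600 = (-5)(v^4 + 22v^3 + 240v^2 + 1504v + 3840) + (60v^3 + 840v^2 + 7680v + 28800)
  v^4 + 22v^3 + 240v^2 + 1504v + 3840 = ((1/60)v + 2/15)(60v^3 + 840v^2 + 7680v + 28800) + (0)
Last nonzero remainder: 60v^3 + 840v^2 + 7680v + 28800. Dividing through by 60 gives the monic gcd v^3 + 14v^2 + 128v + 480.
Then lcm(f, g) = f·g / gcd(f, g); expanding and making the result monic gives the answer.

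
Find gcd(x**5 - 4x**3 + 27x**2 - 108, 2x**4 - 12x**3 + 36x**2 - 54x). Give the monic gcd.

x**2 - 3x + 9

Repeated division with remainder:
  x**5 - 4x**3 + 27x**2 - 108 = ((1/2)x + 3)(2x**4 - 12x**3 + 36x**2 - 54x) + (14x**3 - 54x**2 + 162x - 108)
  2x**4 - 12x**3 + 36x**2 - 54x = ((1/7)x - 15/49)(14x**3 - 54x**2 + 162x - 108) + (-(180/49)x**2 + (540/49)x - 1620/49)
  14x**3 - 54x**2 + 162x - 108 = (-(343/90)x + 49/15)(-(180/49)x**2 + (540/49)x - 1620/49) + (0)
Last nonzero remainder: -(180/49)x**2 + (540/49)x - 1620/49. Dividing through by -180/49 gives the monic gcd x**2 - 3x + 9.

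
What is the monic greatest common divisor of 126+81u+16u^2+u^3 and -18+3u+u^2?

Repeated division with remainder:
  u^3+16u^2+81u+126 = (u+13)(u^2+3u-18) + (60u+360)
  u^2+3u-18 = ((1/60)u-1/20)(60u+360) + (0)
Last nonzero remainder: 60u+360. Dividing through by 60 gives the monic gcd u+6.

6+u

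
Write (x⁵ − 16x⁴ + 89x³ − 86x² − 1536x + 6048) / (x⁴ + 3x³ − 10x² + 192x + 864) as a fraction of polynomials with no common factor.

(x² − 13x + 42)/(x + 6)

Repeated division with remainder:
  x⁵ − 16x⁴ + 89x³ − 86x² − 1536x + 6048 = (x − 19)(x⁴ + 3x³ − 10x² + 192x + 864) + (156x³ − 468x² + 1248x + 22464)
  x⁴ + 3x³ − 10x² + 192x + 864 = ((1/156)x + 1/26)(156x³ − 468x² + 1248x + 22464) + (0)
Last nonzero remainder: 156x³ − 468x² + 1248x + 22464. Dividing through by 156 gives the monic gcd x³ − 3x² + 8x + 144.
Cancel x³ − 3x² + 8x + 144 from numerator and denominator to get the reduced form.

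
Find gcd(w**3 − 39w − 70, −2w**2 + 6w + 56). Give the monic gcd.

By polynomial division,
  w**3 − 39w − 70 = (−(1/2)w − 3/2)(−2w**2 + 6w + 56) + (−2w + 14)
  −2w**2 + 6w + 56 = (w + 4)(−2w + 14) + (0)
Last nonzero remainder: −2w + 14. Dividing through by −2 gives the monic gcd w − 7.

w − 7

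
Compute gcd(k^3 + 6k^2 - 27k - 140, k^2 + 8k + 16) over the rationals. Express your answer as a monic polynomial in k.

Euclidean algorithm in ℚ[k]:
  k^3 + 6k^2 - 27k - 140 = (k - 2)(k^2 + 8k + 16) + (-27k - 108)
  k^2 + 8k + 16 = (-(1/27)k - 4/27)(-27k - 108) + (0)
Last nonzero remainder: -27k - 108. Dividing through by -27 gives the monic gcd k + 4.

k + 4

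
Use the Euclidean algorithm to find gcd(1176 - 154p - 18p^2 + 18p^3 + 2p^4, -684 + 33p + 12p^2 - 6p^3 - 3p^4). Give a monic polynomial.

By polynomial division,
  2p^4 + 18p^3 - 18p^2 - 154p + 1176 = (-2/3)(-3p^4 - 6p^3 + 12p^2 + 33p - 684) + (14p^3 - 10p^2 - 132p + 720)
  -3p^4 - 6p^3 + 12p^2 + 33p - 684 = (-(3/14)p - 57/98)(14p^3 - 10p^2 - 132p + 720) + (-(1083/49)p^2 + (5415/49)p - 12996/49)
  14p^3 - 10p^2 - 132p + 720 = (-(686/1083)p - 980/361)(-(1083/49)p^2 + (5415/49)p - 12996/49) + (0)
Last nonzero remainder: -(1083/49)p^2 + (5415/49)p - 12996/49. Dividing through by -1083/49 gives the monic gcd p^2 - 5p + 12.

12 - 5p + p^2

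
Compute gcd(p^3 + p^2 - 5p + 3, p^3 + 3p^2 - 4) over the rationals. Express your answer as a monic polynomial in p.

p - 1

Apply the Euclidean algorithm:
  p^3 + p^2 - 5p + 3 = (p^3 + 3p^2 - 4) + (-2p^2 - 5p + 7)
  p^3 + 3p^2 - 4 = (-(1/2)p - 1/4)(-2p^2 - 5p + 7) + ((9/4)p - 9/4)
  -2p^2 - 5p + 7 = (-(8/9)p - 28/9)((9/4)p - 9/4) + (0)
Last nonzero remainder: (9/4)p - 9/4. Dividing through by 9/4 gives the monic gcd p - 1.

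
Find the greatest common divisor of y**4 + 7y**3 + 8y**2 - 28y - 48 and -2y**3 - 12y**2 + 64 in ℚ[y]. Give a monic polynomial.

By polynomial division,
  y**4 + 7y**3 + 8y**2 - 28y - 48 = (-(1/2)y - 1/2)(-2y**3 - 12y**2 + 64) + (2y**2 + 4y - 16)
  -2y**3 - 12y**2 + 64 = (-y - 4)(2y**2 + 4y - 16) + (0)
Last nonzero remainder: 2y**2 + 4y - 16. Dividing through by 2 gives the monic gcd y**2 + 2y - 8.

y**2 + 2y - 8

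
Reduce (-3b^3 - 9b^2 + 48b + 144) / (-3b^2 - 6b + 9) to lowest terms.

(b^2 - 16)/(b - 1)

Apply the Euclidean algorithm:
  -3b^3 - 9b^2 + 48b + 144 = (b + 1)(-3b^2 - 6b + 9) + (45b + 135)
  -3b^2 - 6b + 9 = (-(1/15)b + 1/15)(45b + 135) + (0)
Last nonzero remainder: 45b + 135. Dividing through by 45 gives the monic gcd b + 3.
Cancel b + 3 from numerator and denominator to get the reduced form.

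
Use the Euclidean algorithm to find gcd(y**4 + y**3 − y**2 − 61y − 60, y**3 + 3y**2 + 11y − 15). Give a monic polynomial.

Apply the Euclidean algorithm:
  y**4 + y**3 − y**2 − 61y − 60 = (y − 2)(y**3 + 3y**2 + 11y − 15) + (−6y**2 − 24y − 90)
  y**3 + 3y**2 + 11y − 15 = (−(1/6)y + 1/6)(−6y**2 − 24y − 90) + (0)
Last nonzero remainder: −6y**2 − 24y − 90. Dividing through by −6 gives the monic gcd y**2 + 4y + 15.

y**2 + 4y + 15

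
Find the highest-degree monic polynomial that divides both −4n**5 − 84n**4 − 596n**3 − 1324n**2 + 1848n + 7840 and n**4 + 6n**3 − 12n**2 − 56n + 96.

n**2 + 2n − 8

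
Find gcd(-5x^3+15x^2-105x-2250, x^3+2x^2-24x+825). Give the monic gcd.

x^2-9x+75

Apply the Euclidean algorithm:
  -5x^3+15x^2-105x-2250 = (-5)(x^3+2x^2-24x+825) + (25x^2-225x+1875)
  x^3+2x^2-24x+825 = ((1/25)x+11/25)(25x^2-225x+1875) + (0)
Last nonzero remainder: 25x^2-225x+1875. Dividing through by 25 gives the monic gcd x^2-9x+75.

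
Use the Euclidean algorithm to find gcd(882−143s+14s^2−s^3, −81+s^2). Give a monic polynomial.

−9+s

By polynomial division,
  −s^3+14s^2−143s+882 = (−s+14)(s^2−81) + (−224s+2016)
  s^2−81 = (−(1/224)s−9/224)(−224s+2016) + (0)
Last nonzero remainder: −224s+2016. Dividing through by −224 gives the monic gcd s−9.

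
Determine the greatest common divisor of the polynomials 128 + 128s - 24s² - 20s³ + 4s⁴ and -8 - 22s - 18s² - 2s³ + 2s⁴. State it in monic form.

Euclidean algorithm in ℚ[s]:
  4s⁴ - 20s³ - 24s² + 128s + 128 = (2)(2s⁴ - 2s³ - 18s² - 22s - 8) + (-16s³ + 12s² + 172s + 144)
  2s⁴ - 2s³ - 18s² - 22s - 8 = (-(1/8)s + 1/32)(-16s³ + 12s² + 172s + 144) + ((25/8)s² - (75/8)s - 25/2)
  -16s³ + 12s² + 172s + 144 = (-(128/25)s - 288/25)((25/8)s² - (75/8)s - 25/2) + (0)
Last nonzero remainder: (25/8)s² - (75/8)s - 25/2. Dividing through by 25/8 gives the monic gcd s² - 3s - 4.

-4 - 3s + s²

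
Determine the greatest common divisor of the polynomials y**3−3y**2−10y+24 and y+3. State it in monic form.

y+3

Repeated division with remainder:
  y**3−3y**2−10y+24 = (y**2−6y+8)(y+3) + (0)
The last nonzero remainder y+3 is already monic.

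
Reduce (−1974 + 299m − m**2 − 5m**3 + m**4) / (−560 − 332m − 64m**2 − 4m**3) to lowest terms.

Apply the Euclidean algorithm:
  m**4 − 5m**3 − m**2 + 299m − 1974 = (−(1/4)m + 21/4)(−4m**3 − 64m**2 − 332m − 560) + (252m**2 + 1902m + 966)
  −4m**3 − 64m**2 − 332m − 560 = (−(1/63)m − 355/2646)(252m**2 + 1902m + 966) + (−(27115/441)m − 27115/63)
  252m**2 + 1902m + 966 = (−(111132/27115)m − 60858/27115)(−(27115/441)m − 27115/63) + (0)
Last nonzero remainder: −(27115/441)m − 27115/63. Dividing through by −27115/441 gives the monic gcd m + 7.
Cancel m + 7 from numerator and denominator to get the reduced form.

(282 − 83m + 12m**2 − m**3)/(80 + 36m + 4m**2)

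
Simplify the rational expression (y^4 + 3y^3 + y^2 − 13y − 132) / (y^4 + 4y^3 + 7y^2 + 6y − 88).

(y − 3)/(y − 2)

Apply the Euclidean algorithm:
  y^4 + 3y^3 + y^2 − 13y − 132 = (y^4 + 4y^3 + 7y^2 + 6y − 88) + (−y^3 − 6y^2 − 19y − 44)
  y^4 + 4y^3 + 7y^2 + 6y − 88 = (−y + 2)(−y^3 − 6y^2 − 19y − 44) + (0)
Last nonzero remainder: −y^3 − 6y^2 − 19y − 44. Dividing through by −1 gives the monic gcd y^3 + 6y^2 + 19y + 44.
Cancel y^3 + 6y^2 + 19y + 44 from numerator and denominator to get the reduced form.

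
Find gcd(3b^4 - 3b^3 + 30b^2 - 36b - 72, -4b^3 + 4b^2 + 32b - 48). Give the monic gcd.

Apply the Euclidean algorithm:
  3b^4 - 3b^3 + 30b^2 - 36b - 72 = (-(3/4)b)(-4b^3 + 4b^2 + 32b - 48) + (54b^2 - 72b - 72)
  -4b^3 + 4b^2 + 32b - 48 = (-(2/27)b - 2/81)(54b^2 - 72b - 72) + ((224/9)b - 448/9)
  54b^2 - 72b - 72 = ((243/112)b + 81/56)((224/9)b - 448/9) + (0)
Last nonzero remainder: (224/9)b - 448/9. Dividing through by 224/9 gives the monic gcd b - 2.

b - 2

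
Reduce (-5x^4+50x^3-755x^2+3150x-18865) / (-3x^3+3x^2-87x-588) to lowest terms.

Apply the Euclidean algorithm:
  -5x^4+50x^3-755x^2+3150x-18865 = ((5/3)x-15)(-3x^3+3x^2-87x-588) + (-565x^2+2825x-27685)
  -3x^3+3x^2-87x-588 = ((3/565)x+12/565)(-565x^2+2825x-27685) + (0)
Last nonzero remainder: -565x^2+2825x-27685. Dividing through by -565 gives the monic gcd x^2-5x+49.
Cancel x^2-5x+49 from numerator and denominator to get the reduced form.

(5x^2-25x+385)/(3x+12)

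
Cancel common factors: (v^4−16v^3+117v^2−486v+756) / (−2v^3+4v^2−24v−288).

Repeated division with remainder:
  v^4−16v^3+117v^2−486v+756 = (−(1/2)v+7)(−2v^3+4v^2−24v−288) + (77v^2−462v+2772)
  −2v^3+4v^2−24v−288 = (−(2/77)v−8/77)(77v^2−462v+2772) + (0)
Last nonzero remainder: 77v^2−462v+2772. Dividing through by 77 gives the monic gcd v^2−6v+36.
Cancel v^2−6v+36 from numerator and denominator to get the reduced form.

(−v^2+10v−21)/(2v+8)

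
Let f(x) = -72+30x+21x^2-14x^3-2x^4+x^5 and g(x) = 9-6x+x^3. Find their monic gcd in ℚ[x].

9-6x+x^3

By polynomial division,
  x^5-2x^4-14x^3+21x^2+30x-72 = (x^2-2x-8)(x^3-6x+9) + (0)
The last nonzero remainder x^3-6x+9 is already monic.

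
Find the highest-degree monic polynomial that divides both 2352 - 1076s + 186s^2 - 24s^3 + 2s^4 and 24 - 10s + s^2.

24 - 10s + s^2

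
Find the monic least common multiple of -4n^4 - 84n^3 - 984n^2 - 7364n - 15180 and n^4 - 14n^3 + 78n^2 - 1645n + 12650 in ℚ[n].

Euclidean algorithm in ℚ[n]:
  -4n^4 - 84n^3 - 984n^2 - 7364n - 15180 = (-4)(n^4 - 14n^3 + 78n^2 - 1645n + 12650) + (-140n^3 - 672n^2 - 13944n + 35420)
  n^4 - 14n^3 + 78n^2 - 1645n + 12650 = (-(1/140)n + 47/350)(-140n^3 - 672n^2 - 13944n + 35420) + ((1716/25)n^2 + (12012/25)n + 39468/5)
  -140n^3 - 672n^2 - 13944n + 35420 = (-(875/429)n + 175/39)((1716/25)n^2 + (12012/25)n + 39468/5) + (0)
Last nonzero remainder: (1716/25)n^2 + (12012/25)n + 39468/5. Dividing through by 1716/25 gives the monic gcd n^2 + 7n + 115.
Then lcm(f, g) = f·g / gcd(f, g); expanding and making the result monic gives the answer.

n^6 - 85n^4 - 1015n^3 - 7806n^2 + 122815n + 417450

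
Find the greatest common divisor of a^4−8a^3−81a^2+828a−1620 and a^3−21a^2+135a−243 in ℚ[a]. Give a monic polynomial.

a^2−12a+27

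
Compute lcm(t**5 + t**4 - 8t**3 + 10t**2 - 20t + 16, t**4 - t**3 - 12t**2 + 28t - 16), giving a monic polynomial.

t**6 - t**5 - 10t**4 + 26t**3 - 40t**2 + 56t - 32

Repeated division with remainder:
  t**5 + t**4 - 8t**3 + 10t**2 - 20t + 16 = (t + 2)(t**4 - t**3 - 12t**2 + 28t - 16) + (6t**3 + 6t**2 - 60t + 48)
  t**4 - t**3 - 12t**2 + 28t - 16 = ((1/6)t - 1/3)(6t**3 + 6t**2 - 60t + 48) + (0)
Last nonzero remainder: 6t**3 + 6t**2 - 60t + 48. Dividing through by 6 gives the monic gcd t**3 + t**2 - 10t + 8.
Then lcm(f, g) = f·g / gcd(f, g); expanding and making the result monic gives the answer.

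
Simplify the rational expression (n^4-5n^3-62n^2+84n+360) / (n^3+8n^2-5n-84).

By polynomial division,
  n^4-5n^3-62n^2+84n+360 = (n-13)(n^3+8n^2-5n-84) + (47n^2+103n-732)
  n^3+8n^2-5n-84 = ((1/47)n+273/2209)(47n^2+103n-732) + (-(4760/2209)n+14280/2209)
  47n^2+103n-732 = (-(103823/4760)n-134749/1190)(-(4760/2209)n+14280/2209) + (0)
Last nonzero remainder: -(4760/2209)n+14280/2209. Dividing through by -4760/2209 gives the monic gcd n-3.
Cancel n-3 from numerator and denominator to get the reduced form.

(n^3-2n^2-68n-120)/(n^2+11n+28)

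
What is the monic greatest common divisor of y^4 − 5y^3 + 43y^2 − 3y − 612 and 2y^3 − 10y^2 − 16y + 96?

y^2 − y − 12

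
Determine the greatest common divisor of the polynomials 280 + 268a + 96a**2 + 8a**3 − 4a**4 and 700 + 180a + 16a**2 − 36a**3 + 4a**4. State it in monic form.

Apply the Euclidean algorithm:
  −4a**4 + 8a**3 + 96a**2 + 268a + 280 = (−1)(4a**4 − 36a**3 + 16a**2 + 180a + 700) + (−28a**3 + 112a**2 + 448a + 980)
  4a**4 − 36a**3 + 16a**2 + 180a + 700 = (−(1/7)a + 5/7)(−28a**3 + 112a**2 + 448a + 980) + (0)
Last nonzero remainder: −28a**3 + 112a**2 + 448a + 980. Dividing through by −28 gives the monic gcd a**3 − 4a**2 − 16a − 35.

−35 − 16a − 4a**2 + a**3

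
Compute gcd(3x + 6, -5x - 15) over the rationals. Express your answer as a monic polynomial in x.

1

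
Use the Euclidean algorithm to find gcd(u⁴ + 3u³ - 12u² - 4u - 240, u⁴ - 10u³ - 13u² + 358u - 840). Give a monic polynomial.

u² + 2u - 24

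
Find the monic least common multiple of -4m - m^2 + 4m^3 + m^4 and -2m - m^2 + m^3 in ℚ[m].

Repeated division with remainder:
  m^4 + 4m^3 - m^2 - 4m = (m + 5)(m^3 - m^2 - 2m) + (6m^2 + 6m)
  m^3 - m^2 - 2m = ((1/6)m - 1/3)(6m^2 + 6m) + (0)
Last nonzero remainder: 6m^2 + 6m. Dividing through by 6 gives the monic gcd m^2 + m.
Then lcm(f, g) = f·g / gcd(f, g); expanding and making the result monic gives the answer.

8m - 2m^2 - 9m^3 + 2m^4 + m^5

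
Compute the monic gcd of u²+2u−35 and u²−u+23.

1

Euclidean algorithm in ℚ[u]:
  u²+2u−35 = (u²−u+23) + (3u−58)
  u²−u+23 = ((1/3)u+55/9)(3u−58) + (3397/9)
  3u−58 = ((27/3397)u−522/3397)(3397/9) + (0)
The last nonzero remainder is the constant 3397/9, so the polynomials are coprime and gcd = 1.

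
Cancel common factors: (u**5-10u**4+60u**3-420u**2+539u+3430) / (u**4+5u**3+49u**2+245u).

By polynomial division,
  u**5-10u**4+60u**3-420u**2+539u+3430 = (u-15)(u**4+5u**3+49u**2+245u) + (86u**3+70u**2+4214u+3430)
  u**4+5u**3+49u**2+245u = ((1/86)u+90/1849)(86u**3+70u**2+4214u+3430) + (-(6300/1849)u**2-308700/1849)
  86u**3+70u**2+4214u+3430 = (-(79507/3150)u-1849/90)(-(6300/1849)u**2-308700/1849) + (0)
Last nonzero remainder: -(6300/1849)u**2-308700/1849. Dividing through by -6300/1849 gives the monic gcd u**2+49.
Cancel u**2+49 from numerator and denominator to get the reduced form.

(u**3-10u**2+11u+70)/(u**2+5u)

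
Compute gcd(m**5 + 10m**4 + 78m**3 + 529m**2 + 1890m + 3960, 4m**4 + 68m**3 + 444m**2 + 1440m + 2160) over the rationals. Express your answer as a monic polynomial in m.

Repeated division with remainder:
  m**5 + 10m**4 + 78m**3 + 529m**2 + 1890m + 3960 = ((1/4)m - 7/4)(4m**4 + 68m**3 + 444m**2 + 1440m + 2160) + (86m**3 + 946m**2 + 3870m + 7740)
  4m**4 + 68m**3 + 444m**2 + 1440m + 2160 = ((2/43)m + 12/43)(86m**3 + 946m**2 + 3870m + 7740) + (0)
Last nonzero remainder: 86m**3 + 946m**2 + 3870m + 7740. Dividing through by 86 gives the monic gcd m**3 + 11m**2 + 45m + 90.

m**3 + 11m**2 + 45m + 90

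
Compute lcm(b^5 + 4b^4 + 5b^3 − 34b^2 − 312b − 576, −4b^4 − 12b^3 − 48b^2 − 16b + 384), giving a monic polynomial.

b^6 + 2b^5 − 3b^4 − 44b^3 − 244b^2 + 48b + 1152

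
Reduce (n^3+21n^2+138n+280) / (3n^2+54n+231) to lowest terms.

Repeated division with remainder:
  n^3+21n^2+138n+280 = ((1/3)n+1)(3n^2+54n+231) + (7n+49)
  3n^2+54n+231 = ((3/7)n+33/7)(7n+49) + (0)
Last nonzero remainder: 7n+49. Dividing through by 7 gives the monic gcd n+7.
Cancel n+7 from numerator and denominator to get the reduced form.

(n^2+14n+40)/(3n+33)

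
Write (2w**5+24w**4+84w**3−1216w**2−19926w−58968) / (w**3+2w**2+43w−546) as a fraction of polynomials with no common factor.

Repeated division with remainder:
  2w**5+24w**4+84w**3−1216w**2−19926w−58968 = (2w**2+20w−42)(w**3+2w**2+43w−546) + (−900w**2−7200w−81900)
  w**3+2w**2+43w−546 = (−(1/900)w+1/150)(−900w**2−7200w−81900) + (0)
Last nonzero remainder: −900w**2−7200w−81900. Dividing through by −900 gives the monic gcd w**2+8w+91.
Cancel w**2+8w+91 from numerator and denominator to get the reduced form.

(2w**3+8w**2−162w−648)/(w−6)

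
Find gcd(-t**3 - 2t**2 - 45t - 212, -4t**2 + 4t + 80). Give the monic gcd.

t + 4

Apply the Euclidean algorithm:
  -t**3 - 2t**2 - 45t - 212 = ((1/4)t + 3/4)(-4t**2 + 4t + 80) + (-68t - 272)
  -4t**2 + 4t + 80 = ((1/17)t - 5/17)(-68t - 272) + (0)
Last nonzero remainder: -68t - 272. Dividing through by -68 gives the monic gcd t + 4.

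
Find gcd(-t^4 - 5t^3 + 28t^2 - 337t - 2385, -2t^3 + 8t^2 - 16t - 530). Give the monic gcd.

t^3 - 4t^2 + 8t + 265

Euclidean algorithm in ℚ[t]:
  -t^4 - 5t^3 + 28t^2 - 337t - 2385 = ((1/2)t + 9/2)(-2t^3 + 8t^2 - 16t - 530) + (0)
Last nonzero remainder: -2t^3 + 8t^2 - 16t - 530. Dividing through by -2 gives the monic gcd t^3 - 4t^2 + 8t + 265.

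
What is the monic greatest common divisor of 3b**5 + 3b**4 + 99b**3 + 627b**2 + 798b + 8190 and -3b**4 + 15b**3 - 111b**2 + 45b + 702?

b**2 - 4b + 39

By polynomial division,
  3b**5 + 3b**4 + 99b**3 + 627b**2 + 798b + 8190 = (-b - 6)(-3b**4 + 15b**3 - 111b**2 + 45b + 702) + (78b**3 + 6b**2 + 1770b + 12402)
  -3b**4 + 15b**3 - 111b**2 + 45b + 702 = (-(1/26)b + 33/169)(78b**3 + 6b**2 + 1770b + 12402) + (-(7452/169)b**2 + (29808/169)b - 22356/13)
  78b**3 + 6b**2 + 1770b + 12402 = (-(2197/1242)b - 8957/1242)(-(7452/169)b**2 + (29808/169)b - 22356/13) + (0)
Last nonzero remainder: -(7452/169)b**2 + (29808/169)b - 22356/13. Dividing through by -7452/169 gives the monic gcd b**2 - 4b + 39.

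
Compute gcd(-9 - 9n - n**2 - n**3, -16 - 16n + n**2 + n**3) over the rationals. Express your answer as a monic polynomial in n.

Apply the Euclidean algorithm:
  -n**3 - n**2 - 9n - 9 = (-1)(n**3 + n**2 - 16n - 16) + (-25n - 25)
  n**3 + n**2 - 16n - 16 = (-(1/25)n**2 + 16/25)(-25n - 25) + (0)
Last nonzero remainder: -25n - 25. Dividing through by -25 gives the monic gcd n + 1.

1 + n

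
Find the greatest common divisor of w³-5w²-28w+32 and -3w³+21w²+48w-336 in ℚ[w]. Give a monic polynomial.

w+4

Repeated division with remainder:
  w³-5w²-28w+32 = (-1/3)(-3w³+21w²+48w-336) + (2w²-12w-80)
  -3w³+21w²+48w-336 = (-(3/2)w+3/2)(2w²-12w-80) + (-54w-216)
  2w²-12w-80 = (-(1/27)w+10/27)(-54w-216) + (0)
Last nonzero remainder: -54w-216. Dividing through by -54 gives the monic gcd w+4.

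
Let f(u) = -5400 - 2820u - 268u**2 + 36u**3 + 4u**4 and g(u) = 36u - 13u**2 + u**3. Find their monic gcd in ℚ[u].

-9 + u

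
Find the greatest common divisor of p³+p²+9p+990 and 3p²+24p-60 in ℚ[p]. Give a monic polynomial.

Repeated division with remainder:
  p³+p²+9p+990 = ((1/3)p-7/3)(3p²+24p-60) + (85p+850)
  3p²+24p-60 = ((3/85)p-6/85)(85p+850) + (0)
Last nonzero remainder: 85p+850. Dividing through by 85 gives the monic gcd p+10.

p+10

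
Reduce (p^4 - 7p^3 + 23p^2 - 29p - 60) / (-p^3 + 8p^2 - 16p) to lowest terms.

Euclidean algorithm in ℚ[p]:
  p^4 - 7p^3 + 23p^2 - 29p - 60 = (-p - 1)(-p^3 + 8p^2 - 16p) + (15p^2 - 45p - 60)
  -p^3 + 8p^2 - 16p = (-(1/15)p + 1/3)(15p^2 - 45p - 60) + (-5p + 20)
  15p^2 - 45p - 60 = (-3p - 3)(-5p + 20) + (0)
Last nonzero remainder: -5p + 20. Dividing through by -5 gives the monic gcd p - 4.
Cancel p - 4 from numerator and denominator to get the reduced form.

(-p^3 + 3p^2 - 11p - 15)/(p^2 - 4p)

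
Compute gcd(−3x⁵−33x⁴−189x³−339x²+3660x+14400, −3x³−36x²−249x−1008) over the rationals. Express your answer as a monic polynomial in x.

x²+5x+48

Repeated division with remainder:
  −3x⁵−33x⁴−189x³−339x²+3660x+14400 = (x²−x−8)(−3x³−36x²−249x−1008) + (132x²+660x+6336)
  −3x³−36x²−249x−1008 = (−(1/44)x−7/44)(132x²+660x+6336) + (0)
Last nonzero remainder: 132x²+660x+6336. Dividing through by 132 gives the monic gcd x²+5x+48.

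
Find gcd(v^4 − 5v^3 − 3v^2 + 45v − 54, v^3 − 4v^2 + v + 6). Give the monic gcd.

v^2 − 5v + 6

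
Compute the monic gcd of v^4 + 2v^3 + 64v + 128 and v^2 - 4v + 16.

v^2 - 4v + 16

Euclidean algorithm in ℚ[v]:
  v^4 + 2v^3 + 64v + 128 = (v^2 + 6v + 8)(v^2 - 4v + 16) + (0)
The last nonzero remainder v^2 - 4v + 16 is already monic.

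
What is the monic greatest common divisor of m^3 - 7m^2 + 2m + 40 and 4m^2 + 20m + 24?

Repeated division with remainder:
  m^3 - 7m^2 + 2m + 40 = ((1/4)m - 3)(4m^2 + 20m + 24) + (56m + 112)
  4m^2 + 20m + 24 = ((1/14)m + 3/14)(56m + 112) + (0)
Last nonzero remainder: 56m + 112. Dividing through by 56 gives the monic gcd m + 2.

m + 2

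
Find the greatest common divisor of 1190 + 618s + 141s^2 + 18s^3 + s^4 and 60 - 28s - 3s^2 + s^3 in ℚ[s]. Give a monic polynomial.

5 + s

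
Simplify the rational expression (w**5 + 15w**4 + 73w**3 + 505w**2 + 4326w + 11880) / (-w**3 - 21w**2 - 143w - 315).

Apply the Euclidean algorithm:
  w**5 + 15w**4 + 73w**3 + 505w**2 + 4326w + 11880 = (-w**2 + 6w - 56)(-w**3 - 21w**2 - 143w - 315) + (-128w**2 - 1792w - 5760)
  -w**3 - 21w**2 - 143w - 315 = ((1/128)w + 7/128)(-128w**2 - 1792w - 5760) + (0)
Last nonzero remainder: -128w**2 - 1792w - 5760. Dividing through by -128 gives the monic gcd w**2 + 14w + 45.
Cancel w**2 + 14w + 45 from numerator and denominator to get the reduced form.

(-w**3 - w**2 - 14w - 264)/(w + 7)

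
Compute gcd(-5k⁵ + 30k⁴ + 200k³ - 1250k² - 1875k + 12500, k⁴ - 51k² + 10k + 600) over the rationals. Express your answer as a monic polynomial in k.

k³ - 6k² - 15k + 100

Repeated division with remainder:
  -5k⁵ + 30k⁴ + 200k³ - 1250k² - 1875k + 12500 = (-5k + 30)(k⁴ - 51k² + 10k + 600) + (-55k³ + 330k² + 825k - 5500)
  k⁴ - 51k² + 10k + 600 = (-(1/55)k - 6/55)(-55k³ + 330k² + 825k - 5500) + (0)
Last nonzero remainder: -55k³ + 330k² + 825k - 5500. Dividing through by -55 gives the monic gcd k³ - 6k² - 15k + 100.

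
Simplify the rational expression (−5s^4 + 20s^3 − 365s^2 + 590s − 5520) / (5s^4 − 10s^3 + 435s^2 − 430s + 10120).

Euclidean algorithm in ℚ[s]:
  −5s^4 + 20s^3 − 365s^2 + 590s − 5520 = (−1)(5s^4 − 10s^3 + 435s^2 − 430s + 10120) + (10s^3 + 70s^2 + 160s + 4600)
  5s^4 − 10s^3 + 435s^2 − 430s + 10120 = ((1/2)s − 9/2)(10s^3 + 70s^2 + 160s + 4600) + (670s^2 − 2010s + 30820)
  10s^3 + 70s^2 + 160s + 4600 = ((1/67)s + 10/67)(670s^2 − 2010s + 30820) + (0)
Last nonzero remainder: 670s^2 − 2010s + 30820. Dividing through by 670 gives the monic gcd s^2 − 3s + 46.
Cancel s^2 − 3s + 46 from numerator and denominator to get the reduced form.

(−s^2 + s − 24)/(s^2 + s + 44)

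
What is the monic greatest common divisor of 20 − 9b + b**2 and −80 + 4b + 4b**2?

−4 + b

Euclidean algorithm in ℚ[b]:
  b**2 − 9b + 20 = (1/4)(4b**2 + 4b − 80) + (−10b + 40)
  4b**2 + 4b − 80 = (−(2/5)b − 2)(−10b + 40) + (0)
Last nonzero remainder: −10b + 40. Dividing through by −10 gives the monic gcd b − 4.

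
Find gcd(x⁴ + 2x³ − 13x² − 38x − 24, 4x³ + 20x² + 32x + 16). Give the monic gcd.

Repeated division with remainder:
  x⁴ + 2x³ − 13x² − 38x − 24 = ((1/4)x − 3/4)(4x³ + 20x² + 32x + 16) + (−6x² − 18x − 12)
  4x³ + 20x² + 32x + 16 = (−(2/3)x − 4/3)(−6x² − 18x − 12) + (0)
Last nonzero remainder: −6x² − 18x − 12. Dividing through by −6 gives the monic gcd x² + 3x + 2.

x² + 3x + 2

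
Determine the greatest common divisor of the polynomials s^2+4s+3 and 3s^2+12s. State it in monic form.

Apply the Euclidean algorithm:
  s^2+4s+3 = (1/3)(3s^2+12s) + (3)
  3s^2+12s = (s^2+4s)(3) + (0)
The last nonzero remainder is the constant 3, so the polynomials are coprime and gcd = 1.

1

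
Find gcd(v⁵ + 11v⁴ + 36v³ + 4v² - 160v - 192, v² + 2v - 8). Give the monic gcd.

By polynomial division,
  v⁵ + 11v⁴ + 36v³ + 4v² - 160v - 192 = (v³ + 9v² + 26v + 24)(v² + 2v - 8) + (0)
The last nonzero remainder v² + 2v - 8 is already monic.

v² + 2v - 8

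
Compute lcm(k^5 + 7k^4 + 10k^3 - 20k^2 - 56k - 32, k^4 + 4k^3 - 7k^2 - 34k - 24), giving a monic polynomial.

Repeated division with remainder:
  k^5 + 7k^4 + 10k^3 - 20k^2 - 56k - 32 = (k + 3)(k^4 + 4k^3 - 7k^2 - 34k - 24) + (5k^3 + 35k^2 + 70k + 40)
  k^4 + 4k^3 - 7k^2 - 34k - 24 = ((1/5)k - 3/5)(5k^3 + 35k^2 + 70k + 40) + (0)
Last nonzero remainder: 5k^3 + 35k^2 + 70k + 40. Dividing through by 5 gives the monic gcd k^3 + 7k^2 + 14k + 8.
Then lcm(f, g) = f·g / gcd(f, g); expanding and making the result monic gives the answer.

k^6 + 4k^5 - 11k^4 - 50k^3 + 4k^2 + 136k + 96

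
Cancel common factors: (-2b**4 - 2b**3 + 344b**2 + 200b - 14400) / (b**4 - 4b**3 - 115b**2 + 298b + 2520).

(-2b**2 - 4b + 160)/(b**2 - 3b - 28)

Euclidean algorithm in ℚ[b]:
  -2b**4 - 2b**3 + 344b**2 + 200b - 14400 = (-2)(b**4 - 4b**3 - 115b**2 + 298b + 2520) + (-10b**3 + 114b**2 + 796b - 9360)
  b**4 - 4b**3 - 115b**2 + 298b + 2520 = (-(1/10)b - 37/50)(-10b**3 + 114b**2 + 796b - 9360) + ((1224/25)b**2 - (1224/25)b - 22032/5)
  -10b**3 + 114b**2 + 796b - 9360 = (-(125/612)b + 325/153)((1224/25)b**2 - (1224/25)b - 22032/5) + (0)
Last nonzero remainder: (1224/25)b**2 - (1224/25)b - 22032/5. Dividing through by 1224/25 gives the monic gcd b**2 - b - 90.
Cancel b**2 - b - 90 from numerator and denominator to get the reduced form.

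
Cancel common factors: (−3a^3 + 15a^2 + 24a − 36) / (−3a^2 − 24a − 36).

Euclidean algorithm in ℚ[a]:
  −3a^3 + 15a^2 + 24a − 36 = (a − 13)(−3a^2 − 24a − 36) + (−252a − 504)
  −3a^2 − 24a − 36 = ((1/84)a + 1/14)(−252a − 504) + (0)
Last nonzero remainder: −252a − 504. Dividing through by −252 gives the monic gcd a + 2.
Cancel a + 2 from numerator and denominator to get the reduced form.

(a^2 − 7a + 6)/(a + 6)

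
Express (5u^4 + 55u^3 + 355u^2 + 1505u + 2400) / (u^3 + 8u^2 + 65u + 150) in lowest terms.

(5u^3 + 40u^2 + 235u + 800)/(u^2 + 5u + 50)

By polynomial division,
  5u^4 + 55u^3 + 355u^2 + 1505u + 2400 = (5u + 15)(u^3 + 8u^2 + 65u + 150) + (−90u^2 − 220u + 150)
  u^3 + 8u^2 + 65u + 150 = (−(1/90)u − 5/81)(−90u^2 − 220u + 150) + ((4300/81)u + 4300/27)
  −90u^2 − 220u + 150 = (−(729/430)u + 81/86)((4300/81)u + 4300/27) + (0)
Last nonzero remainder: (4300/81)u + 4300/27. Dividing through by 4300/81 gives the monic gcd u + 3.
Cancel u + 3 from numerator and denominator to get the reduced form.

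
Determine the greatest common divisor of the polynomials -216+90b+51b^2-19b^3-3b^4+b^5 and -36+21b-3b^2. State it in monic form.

12-7b+b^2

By polynomial division,
  b^5-3b^4-19b^3+51b^2+90b-216 = (-(1/3)b^3-(4/3)b^2+b+6)(-3b^2+21b-36) + (0)
Last nonzero remainder: -3b^2+21b-36. Dividing through by -3 gives the monic gcd b^2-7b+12.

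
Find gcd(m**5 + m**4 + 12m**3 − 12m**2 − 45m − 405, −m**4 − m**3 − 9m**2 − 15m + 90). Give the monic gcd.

By polynomial division,
  m**5 + m**4 + 12m**3 − 12m**2 − 45m − 405 = (−m)(−m**4 − m**3 − 9m**2 − 15m + 90) + (3m**3 − 27m**2 + 45m − 405)
  −m**4 − m**3 − 9m**2 − 15m + 90 = (−(1/3)m − 10/3)(3m**3 − 27m**2 + 45m − 405) + (−84m**2 − 1260)
  3m**3 − 27m**2 + 45m − 405 = (−(1/28)m + 9/28)(−84m**2 − 1260) + (0)
Last nonzero remainder: −84m**2 − 1260. Dividing through by −84 gives the monic gcd m**2 + 15.

m**2 + 15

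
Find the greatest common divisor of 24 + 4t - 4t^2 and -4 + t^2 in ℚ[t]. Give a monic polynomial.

Repeated division with remainder:
  -4t^2 + 4t + 24 = (-4)(t^2 - 4) + (4t + 8)
  t^2 - 4 = ((1/4)t - 1/2)(4t + 8) + (0)
Last nonzero remainder: 4t + 8. Dividing through by 4 gives the monic gcd t + 2.

2 + t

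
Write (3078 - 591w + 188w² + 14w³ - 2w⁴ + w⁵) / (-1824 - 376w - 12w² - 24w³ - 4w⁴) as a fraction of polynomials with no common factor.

(-27 + 4w - w²)/(16 + 4w)

Repeated division with remainder:
  w⁵ - 2w⁴ + 14w³ + 188w² - 591w + 3078 = (-(1/4)w + 2)(-4w⁴ - 24w³ - 12w² - 376w - 1824) + (59w³ + 118w² - 295w + 6726)
  -4w⁴ - 24w³ - 12w² - 376w - 1824 = (-(4/59)w - 16/59)(59w³ + 118w² - 295w + 6726) + (0)
Last nonzero remainder: 59w³ + 118w² - 295w + 6726. Dividing through by 59 gives the monic gcd w³ + 2w² - 5w + 114.
Cancel w³ + 2w² - 5w + 114 from numerator and denominator to get the reduced form.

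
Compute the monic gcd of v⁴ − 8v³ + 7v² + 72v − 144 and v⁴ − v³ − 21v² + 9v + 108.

v³ − 4v² − 9v + 36

Repeated division with remainder:
  v⁴ − 8v³ + 7v² + 72v − 144 = (v⁴ − v³ − 21v² + 9v + 108) + (−7v³ + 28v² + 63v − 252)
  v⁴ − v³ − 21v² + 9v + 108 = (−(1/7)v − 3/7)(−7v³ + 28v² + 63v − 252) + (0)
Last nonzero remainder: −7v³ + 28v² + 63v − 252. Dividing through by −7 gives the monic gcd v³ − 4v² − 9v + 36.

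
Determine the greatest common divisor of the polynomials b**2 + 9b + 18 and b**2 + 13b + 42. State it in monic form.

Repeated division with remainder:
  b**2 + 9b + 18 = (b**2 + 13b + 42) + (−4b − 24)
  b**2 + 13b + 42 = (−(1/4)b − 7/4)(−4b − 24) + (0)
Last nonzero remainder: −4b − 24. Dividing through by −4 gives the monic gcd b + 6.

b + 6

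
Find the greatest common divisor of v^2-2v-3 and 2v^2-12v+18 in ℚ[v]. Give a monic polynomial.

v-3

Euclidean algorithm in ℚ[v]:
  v^2-2v-3 = (1/2)(2v^2-12v+18) + (4v-12)
  2v^2-12v+18 = ((1/2)v-3/2)(4v-12) + (0)
Last nonzero remainder: 4v-12. Dividing through by 4 gives the monic gcd v-3.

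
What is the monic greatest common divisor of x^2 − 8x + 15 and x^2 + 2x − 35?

By polynomial division,
  x^2 − 8x + 15 = (x^2 + 2x − 35) + (−10x + 50)
  x^2 + 2x − 35 = (−(1/10)x − 7/10)(−10x + 50) + (0)
Last nonzero remainder: −10x + 50. Dividing through by −10 gives the monic gcd x − 5.

x − 5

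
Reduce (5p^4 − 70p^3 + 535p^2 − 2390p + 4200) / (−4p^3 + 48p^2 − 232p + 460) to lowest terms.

(−5p^3 + 45p^2 − 310p + 840)/(4p^2 − 28p + 92)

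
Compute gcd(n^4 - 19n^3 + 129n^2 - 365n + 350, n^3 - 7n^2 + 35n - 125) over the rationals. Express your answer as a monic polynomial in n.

n - 5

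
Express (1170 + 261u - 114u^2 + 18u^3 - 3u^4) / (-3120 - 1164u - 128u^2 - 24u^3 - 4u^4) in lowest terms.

(-30 - 9u + 3u^2)/(80 + 36u + 4u^2)

Apply the Euclidean algorithm:
  -3u^4 + 18u^3 - 114u^2 + 261u + 1170 = (3/4)(-4u^4 - 24u^3 - 128u^2 - 1164u - 3120) + (36u^3 - 18u^2 + 1134u + 3510)
  -4u^4 - 24u^3 - 128u^2 - 1164u - 3120 = (-(1/9)u - 13/18)(36u^3 - 18u^2 + 1134u + 3510) + (-15u^2 + 45u - 585)
  36u^3 - 18u^2 + 1134u + 3510 = (-(12/5)u - 6)(-15u^2 + 45u - 585) + (0)
Last nonzero remainder: -15u^2 + 45u - 585. Dividing through by -15 gives the monic gcd u^2 - 3u + 39.
Cancel u^2 - 3u + 39 from numerator and denominator to get the reduced form.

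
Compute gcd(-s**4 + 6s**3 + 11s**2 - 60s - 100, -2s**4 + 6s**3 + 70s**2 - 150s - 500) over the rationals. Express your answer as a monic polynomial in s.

s**3 - 8s**2 + 5s + 50

Apply the Euclidean algorithm:
  -s**4 + 6s**3 + 11s**2 - 60s - 100 = (1/2)(-2s**4 + 6s**3 + 70s**2 - 150s - 500) + (3s**3 - 24s**2 + 15s + 150)
  -2s**4 + 6s**3 + 70s**2 - 150s - 500 = (-(2/3)s - 10/3)(3s**3 - 24s**2 + 15s + 150) + (0)
Last nonzero remainder: 3s**3 - 24s**2 + 15s + 150. Dividing through by 3 gives the monic gcd s**3 - 8s**2 + 5s + 50.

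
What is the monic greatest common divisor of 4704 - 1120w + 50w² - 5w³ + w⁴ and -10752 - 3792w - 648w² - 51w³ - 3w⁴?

Repeated division with remainder:
  w⁴ - 5w³ + 50w² - 1120w + 4704 = (-1/3)(-3w⁴ - 51w³ - 648w² - 3792w - 10752) + (-22w³ - 166w² - 2384w + 1120)
  -3w⁴ - 51w³ - 648w² - 3792w - 10752 = ((3/22)w + 156/121)(-22w³ - 166w² - 2384w + 1120) + (-(13176/121)w² - (105408/121)w - 1475712/121)
  -22w³ - 166w² - 2384w + 1120 = ((1331/6588)w - 605/6588)(-(13176/121)w² - (105408/121)w - 1475712/121) + (0)
Last nonzero remainder: -(13176/121)w² - (105408/121)w - 1475712/121. Dividing through by -13176/121 gives the monic gcd w² + 8w + 112.

112 + 8w + w²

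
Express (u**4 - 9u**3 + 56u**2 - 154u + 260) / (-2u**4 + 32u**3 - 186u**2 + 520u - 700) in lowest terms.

(-u**2 + 5u - 26)/(2u**2 - 24u + 70)

Repeated division with remainder:
  u**4 - 9u**3 + 56u**2 - 154u + 260 = (-1/2)(-2u**4 + 32u**3 - 186u**2 + 520u - 700) + (7u**3 - 37u**2 + 106u - 90)
  -2u**4 + 32u**3 - 186u**2 + 520u - 700 = (-(2/7)u + 150/49)(7u**3 - 37u**2 + 106u - 90) + (-(2080/49)u**2 + (8320/49)u - 20800/49)
  7u**3 - 37u**2 + 106u - 90 = (-(343/2080)u + 441/2080)(-(2080/49)u**2 + (8320/49)u - 20800/49) + (0)
Last nonzero remainder: -(2080/49)u**2 + (8320/49)u - 20800/49. Dividing through by -2080/49 gives the monic gcd u**2 - 4u + 10.
Cancel u**2 - 4u + 10 from numerator and denominator to get the reduced form.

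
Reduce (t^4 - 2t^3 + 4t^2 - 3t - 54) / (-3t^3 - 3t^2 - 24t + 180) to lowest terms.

(-t^3 - t^2 - 7t - 18)/(3t^2 + 12t + 60)

By polynomial division,
  t^4 - 2t^3 + 4t^2 - 3t - 54 = (-(1/3)t + 1)(-3t^3 - 3t^2 - 24t + 180) + (-t^2 + 81t - 234)
  -3t^3 - 3t^2 - 24t + 180 = (3t + 246)(-t^2 + 81t - 234) + (-19248t + 57744)
  -t^2 + 81t - 234 = ((1/19248)t - 13/3208)(-19248t + 57744) + (0)
Last nonzero remainder: -19248t + 57744. Dividing through by -19248 gives the monic gcd t - 3.
Cancel t - 3 from numerator and denominator to get the reduced form.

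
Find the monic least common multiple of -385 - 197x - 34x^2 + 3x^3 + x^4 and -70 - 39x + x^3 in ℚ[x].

-770 - 779x - 265x^2 - 28x^3 + 5x^4 + x^5

By polynomial division,
  x^4 + 3x^3 - 34x^2 - 197x - 385 = (x + 3)(x^3 - 39x - 70) + (5x^2 - 10x - 175)
  x^3 - 39x - 70 = ((1/5)x + 2/5)(5x^2 - 10x - 175) + (0)
Last nonzero remainder: 5x^2 - 10x - 175. Dividing through by 5 gives the monic gcd x^2 - 2x - 35.
Then lcm(f, g) = f·g / gcd(f, g); expanding and making the result monic gives the answer.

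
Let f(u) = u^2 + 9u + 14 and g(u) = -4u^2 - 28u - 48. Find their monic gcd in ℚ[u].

1

Repeated division with remainder:
  u^2 + 9u + 14 = (-1/4)(-4u^2 - 28u - 48) + (2u + 2)
  -4u^2 - 28u - 48 = (-2u - 12)(2u + 2) + (-24)
  2u + 2 = (-(1/12)u - 1/12)(-24) + (0)
The last nonzero remainder is the constant -24, so the polynomials are coprime and gcd = 1.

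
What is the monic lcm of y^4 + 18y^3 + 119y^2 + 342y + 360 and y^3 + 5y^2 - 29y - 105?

y^6 + 20y^5 + 120y^4 - 50y^3 - 3121y^2 - 11250y - 12600

Euclidean algorithm in ℚ[y]:
  y^4 + 18y^3 + 119y^2 + 342y + 360 = (y + 13)(y^3 + 5y^2 - 29y - 105) + (83y^2 + 824y + 1725)
  y^3 + 5y^2 - 29y - 105 = ((1/83)y - 409/6889)(83y^2 + 824y + 1725) + (-(5940/6889)y - 17820/6889)
  83y^2 + 824y + 1725 = (-(571787/5940)y - 792235/1188)(-(5940/6889)y - 17820/6889) + (0)
Last nonzero remainder: -(5940/6889)y - 17820/6889. Dividing through by -5940/6889 gives the monic gcd y + 3.
Then lcm(f, g) = f·g / gcd(f, g); expanding and making the result monic gives the answer.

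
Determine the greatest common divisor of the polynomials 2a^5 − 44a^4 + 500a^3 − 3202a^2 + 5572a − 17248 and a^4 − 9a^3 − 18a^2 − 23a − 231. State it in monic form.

a^3 − 12a^2 + 18a − 77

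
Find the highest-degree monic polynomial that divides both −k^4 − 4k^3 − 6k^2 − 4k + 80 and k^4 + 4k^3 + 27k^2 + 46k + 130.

By polynomial division,
  −k^4 − 4k^3 − 6k^2 − 4k + 80 = (−1)(k^4 + 4k^3 + 27k^2 + 46k + 130) + (21k^2 + 42k + 210)
  k^4 + 4k^3 + 27k^2 + 46k + 130 = ((1/21)k^2 + (2/21)k + 13/21)(21k^2 + 42k + 210) + (0)
Last nonzero remainder: 21k^2 + 42k + 210. Dividing through by 21 gives the monic gcd k^2 + 2k + 10.

k^2 + 2k + 10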